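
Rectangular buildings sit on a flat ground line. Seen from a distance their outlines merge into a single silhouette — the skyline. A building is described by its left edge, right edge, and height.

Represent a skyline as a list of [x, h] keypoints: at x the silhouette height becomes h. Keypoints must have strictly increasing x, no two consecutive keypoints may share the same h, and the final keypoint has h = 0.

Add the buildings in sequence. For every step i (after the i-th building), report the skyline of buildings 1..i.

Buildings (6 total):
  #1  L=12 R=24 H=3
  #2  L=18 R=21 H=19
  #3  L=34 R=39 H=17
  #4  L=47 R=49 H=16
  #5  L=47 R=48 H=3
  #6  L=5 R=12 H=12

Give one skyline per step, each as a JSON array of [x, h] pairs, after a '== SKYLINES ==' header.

== SKYLINES ==
[[12,3],[24,0]]
[[12,3],[18,19],[21,3],[24,0]]
[[12,3],[18,19],[21,3],[24,0],[34,17],[39,0]]
[[12,3],[18,19],[21,3],[24,0],[34,17],[39,0],[47,16],[49,0]]
[[12,3],[18,19],[21,3],[24,0],[34,17],[39,0],[47,16],[49,0]]
[[5,12],[12,3],[18,19],[21,3],[24,0],[34,17],[39,0],[47,16],[49,0]]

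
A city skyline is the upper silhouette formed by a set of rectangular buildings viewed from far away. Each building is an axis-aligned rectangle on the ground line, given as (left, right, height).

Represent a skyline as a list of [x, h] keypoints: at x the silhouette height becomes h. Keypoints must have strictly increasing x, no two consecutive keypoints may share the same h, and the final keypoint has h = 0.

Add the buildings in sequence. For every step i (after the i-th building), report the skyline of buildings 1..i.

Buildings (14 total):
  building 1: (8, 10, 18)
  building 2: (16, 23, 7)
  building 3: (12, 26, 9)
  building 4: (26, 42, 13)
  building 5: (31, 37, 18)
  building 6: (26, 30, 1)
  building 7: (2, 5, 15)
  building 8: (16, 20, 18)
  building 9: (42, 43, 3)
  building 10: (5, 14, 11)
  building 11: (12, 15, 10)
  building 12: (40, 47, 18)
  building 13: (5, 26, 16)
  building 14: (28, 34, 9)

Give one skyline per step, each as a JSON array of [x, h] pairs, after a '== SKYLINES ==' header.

== SKYLINES ==
[[8,18],[10,0]]
[[8,18],[10,0],[16,7],[23,0]]
[[8,18],[10,0],[12,9],[26,0]]
[[8,18],[10,0],[12,9],[26,13],[42,0]]
[[8,18],[10,0],[12,9],[26,13],[31,18],[37,13],[42,0]]
[[8,18],[10,0],[12,9],[26,13],[31,18],[37,13],[42,0]]
[[2,15],[5,0],[8,18],[10,0],[12,9],[26,13],[31,18],[37,13],[42,0]]
[[2,15],[5,0],[8,18],[10,0],[12,9],[16,18],[20,9],[26,13],[31,18],[37,13],[42,0]]
[[2,15],[5,0],[8,18],[10,0],[12,9],[16,18],[20,9],[26,13],[31,18],[37,13],[42,3],[43,0]]
[[2,15],[5,11],[8,18],[10,11],[14,9],[16,18],[20,9],[26,13],[31,18],[37,13],[42,3],[43,0]]
[[2,15],[5,11],[8,18],[10,11],[14,10],[15,9],[16,18],[20,9],[26,13],[31,18],[37,13],[42,3],[43,0]]
[[2,15],[5,11],[8,18],[10,11],[14,10],[15,9],[16,18],[20,9],[26,13],[31,18],[37,13],[40,18],[47,0]]
[[2,15],[5,16],[8,18],[10,16],[16,18],[20,16],[26,13],[31,18],[37,13],[40,18],[47,0]]
[[2,15],[5,16],[8,18],[10,16],[16,18],[20,16],[26,13],[31,18],[37,13],[40,18],[47,0]]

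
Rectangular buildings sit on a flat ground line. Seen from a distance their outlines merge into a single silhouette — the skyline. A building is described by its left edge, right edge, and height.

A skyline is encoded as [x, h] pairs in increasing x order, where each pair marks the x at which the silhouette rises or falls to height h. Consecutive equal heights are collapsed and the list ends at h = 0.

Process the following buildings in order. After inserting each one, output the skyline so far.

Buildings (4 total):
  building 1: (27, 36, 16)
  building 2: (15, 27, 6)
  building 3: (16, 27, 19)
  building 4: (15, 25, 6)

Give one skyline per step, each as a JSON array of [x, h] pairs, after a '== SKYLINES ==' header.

== SKYLINES ==
[[27,16],[36,0]]
[[15,6],[27,16],[36,0]]
[[15,6],[16,19],[27,16],[36,0]]
[[15,6],[16,19],[27,16],[36,0]]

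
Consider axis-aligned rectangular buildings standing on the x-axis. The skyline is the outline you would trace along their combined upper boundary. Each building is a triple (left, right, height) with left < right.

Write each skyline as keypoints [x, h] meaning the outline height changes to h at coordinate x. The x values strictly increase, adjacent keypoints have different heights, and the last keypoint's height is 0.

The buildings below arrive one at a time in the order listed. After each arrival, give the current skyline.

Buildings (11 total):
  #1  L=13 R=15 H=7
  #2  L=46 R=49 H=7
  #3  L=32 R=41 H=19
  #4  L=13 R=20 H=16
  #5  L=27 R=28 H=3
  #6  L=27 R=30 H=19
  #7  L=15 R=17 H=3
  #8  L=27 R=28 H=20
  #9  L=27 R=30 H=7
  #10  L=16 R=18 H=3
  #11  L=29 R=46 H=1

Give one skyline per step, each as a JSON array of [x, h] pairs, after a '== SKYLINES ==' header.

== SKYLINES ==
[[13,7],[15,0]]
[[13,7],[15,0],[46,7],[49,0]]
[[13,7],[15,0],[32,19],[41,0],[46,7],[49,0]]
[[13,16],[20,0],[32,19],[41,0],[46,7],[49,0]]
[[13,16],[20,0],[27,3],[28,0],[32,19],[41,0],[46,7],[49,0]]
[[13,16],[20,0],[27,19],[30,0],[32,19],[41,0],[46,7],[49,0]]
[[13,16],[20,0],[27,19],[30,0],[32,19],[41,0],[46,7],[49,0]]
[[13,16],[20,0],[27,20],[28,19],[30,0],[32,19],[41,0],[46,7],[49,0]]
[[13,16],[20,0],[27,20],[28,19],[30,0],[32,19],[41,0],[46,7],[49,0]]
[[13,16],[20,0],[27,20],[28,19],[30,0],[32,19],[41,0],[46,7],[49,0]]
[[13,16],[20,0],[27,20],[28,19],[30,1],[32,19],[41,1],[46,7],[49,0]]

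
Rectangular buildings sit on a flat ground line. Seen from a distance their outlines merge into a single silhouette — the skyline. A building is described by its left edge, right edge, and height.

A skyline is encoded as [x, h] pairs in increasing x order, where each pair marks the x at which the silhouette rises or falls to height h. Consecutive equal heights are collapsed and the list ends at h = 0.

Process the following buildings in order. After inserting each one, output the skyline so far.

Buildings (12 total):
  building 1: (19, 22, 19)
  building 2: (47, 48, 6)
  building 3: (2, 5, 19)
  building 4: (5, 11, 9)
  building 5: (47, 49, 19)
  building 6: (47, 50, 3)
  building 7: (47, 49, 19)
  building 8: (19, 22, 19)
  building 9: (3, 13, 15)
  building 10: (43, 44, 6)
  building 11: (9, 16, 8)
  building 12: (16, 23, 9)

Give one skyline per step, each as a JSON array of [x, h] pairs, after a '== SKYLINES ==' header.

== SKYLINES ==
[[19,19],[22,0]]
[[19,19],[22,0],[47,6],[48,0]]
[[2,19],[5,0],[19,19],[22,0],[47,6],[48,0]]
[[2,19],[5,9],[11,0],[19,19],[22,0],[47,6],[48,0]]
[[2,19],[5,9],[11,0],[19,19],[22,0],[47,19],[49,0]]
[[2,19],[5,9],[11,0],[19,19],[22,0],[47,19],[49,3],[50,0]]
[[2,19],[5,9],[11,0],[19,19],[22,0],[47,19],[49,3],[50,0]]
[[2,19],[5,9],[11,0],[19,19],[22,0],[47,19],[49,3],[50,0]]
[[2,19],[5,15],[13,0],[19,19],[22,0],[47,19],[49,3],[50,0]]
[[2,19],[5,15],[13,0],[19,19],[22,0],[43,6],[44,0],[47,19],[49,3],[50,0]]
[[2,19],[5,15],[13,8],[16,0],[19,19],[22,0],[43,6],[44,0],[47,19],[49,3],[50,0]]
[[2,19],[5,15],[13,8],[16,9],[19,19],[22,9],[23,0],[43,6],[44,0],[47,19],[49,3],[50,0]]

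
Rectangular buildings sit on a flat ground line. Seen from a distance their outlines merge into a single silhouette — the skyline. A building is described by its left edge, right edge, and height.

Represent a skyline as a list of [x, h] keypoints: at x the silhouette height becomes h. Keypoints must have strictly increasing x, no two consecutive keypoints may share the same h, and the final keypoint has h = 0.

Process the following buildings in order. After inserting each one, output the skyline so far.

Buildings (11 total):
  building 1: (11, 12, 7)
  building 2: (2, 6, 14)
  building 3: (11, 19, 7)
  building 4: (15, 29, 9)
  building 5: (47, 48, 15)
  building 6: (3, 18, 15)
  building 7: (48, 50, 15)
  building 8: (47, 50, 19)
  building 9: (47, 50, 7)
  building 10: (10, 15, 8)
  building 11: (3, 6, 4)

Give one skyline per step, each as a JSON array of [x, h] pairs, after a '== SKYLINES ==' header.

== SKYLINES ==
[[11,7],[12,0]]
[[2,14],[6,0],[11,7],[12,0]]
[[2,14],[6,0],[11,7],[19,0]]
[[2,14],[6,0],[11,7],[15,9],[29,0]]
[[2,14],[6,0],[11,7],[15,9],[29,0],[47,15],[48,0]]
[[2,14],[3,15],[18,9],[29,0],[47,15],[48,0]]
[[2,14],[3,15],[18,9],[29,0],[47,15],[50,0]]
[[2,14],[3,15],[18,9],[29,0],[47,19],[50,0]]
[[2,14],[3,15],[18,9],[29,0],[47,19],[50,0]]
[[2,14],[3,15],[18,9],[29,0],[47,19],[50,0]]
[[2,14],[3,15],[18,9],[29,0],[47,19],[50,0]]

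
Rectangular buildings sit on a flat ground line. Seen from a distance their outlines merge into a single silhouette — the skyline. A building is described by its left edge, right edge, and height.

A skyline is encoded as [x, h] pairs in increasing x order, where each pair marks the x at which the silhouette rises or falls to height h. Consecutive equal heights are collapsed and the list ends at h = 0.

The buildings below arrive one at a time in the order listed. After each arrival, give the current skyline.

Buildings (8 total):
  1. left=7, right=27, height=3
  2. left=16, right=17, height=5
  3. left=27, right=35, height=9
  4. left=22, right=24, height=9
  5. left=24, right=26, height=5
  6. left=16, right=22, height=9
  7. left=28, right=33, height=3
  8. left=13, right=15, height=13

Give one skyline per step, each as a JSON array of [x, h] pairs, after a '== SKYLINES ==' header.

== SKYLINES ==
[[7,3],[27,0]]
[[7,3],[16,5],[17,3],[27,0]]
[[7,3],[16,5],[17,3],[27,9],[35,0]]
[[7,3],[16,5],[17,3],[22,9],[24,3],[27,9],[35,0]]
[[7,3],[16,5],[17,3],[22,9],[24,5],[26,3],[27,9],[35,0]]
[[7,3],[16,9],[24,5],[26,3],[27,9],[35,0]]
[[7,3],[16,9],[24,5],[26,3],[27,9],[35,0]]
[[7,3],[13,13],[15,3],[16,9],[24,5],[26,3],[27,9],[35,0]]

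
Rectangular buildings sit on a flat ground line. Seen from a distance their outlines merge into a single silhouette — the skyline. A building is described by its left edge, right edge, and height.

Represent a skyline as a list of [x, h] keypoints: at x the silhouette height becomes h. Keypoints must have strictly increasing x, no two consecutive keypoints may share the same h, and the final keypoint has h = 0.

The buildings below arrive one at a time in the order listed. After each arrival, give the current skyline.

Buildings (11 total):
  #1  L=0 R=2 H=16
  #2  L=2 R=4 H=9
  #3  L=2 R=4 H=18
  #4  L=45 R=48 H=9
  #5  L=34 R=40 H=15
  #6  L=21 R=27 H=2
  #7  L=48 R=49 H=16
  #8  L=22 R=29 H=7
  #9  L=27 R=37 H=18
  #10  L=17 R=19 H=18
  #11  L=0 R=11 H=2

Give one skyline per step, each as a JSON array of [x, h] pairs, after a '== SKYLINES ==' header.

== SKYLINES ==
[[0,16],[2,0]]
[[0,16],[2,9],[4,0]]
[[0,16],[2,18],[4,0]]
[[0,16],[2,18],[4,0],[45,9],[48,0]]
[[0,16],[2,18],[4,0],[34,15],[40,0],[45,9],[48,0]]
[[0,16],[2,18],[4,0],[21,2],[27,0],[34,15],[40,0],[45,9],[48,0]]
[[0,16],[2,18],[4,0],[21,2],[27,0],[34,15],[40,0],[45,9],[48,16],[49,0]]
[[0,16],[2,18],[4,0],[21,2],[22,7],[29,0],[34,15],[40,0],[45,9],[48,16],[49,0]]
[[0,16],[2,18],[4,0],[21,2],[22,7],[27,18],[37,15],[40,0],[45,9],[48,16],[49,0]]
[[0,16],[2,18],[4,0],[17,18],[19,0],[21,2],[22,7],[27,18],[37,15],[40,0],[45,9],[48,16],[49,0]]
[[0,16],[2,18],[4,2],[11,0],[17,18],[19,0],[21,2],[22,7],[27,18],[37,15],[40,0],[45,9],[48,16],[49,0]]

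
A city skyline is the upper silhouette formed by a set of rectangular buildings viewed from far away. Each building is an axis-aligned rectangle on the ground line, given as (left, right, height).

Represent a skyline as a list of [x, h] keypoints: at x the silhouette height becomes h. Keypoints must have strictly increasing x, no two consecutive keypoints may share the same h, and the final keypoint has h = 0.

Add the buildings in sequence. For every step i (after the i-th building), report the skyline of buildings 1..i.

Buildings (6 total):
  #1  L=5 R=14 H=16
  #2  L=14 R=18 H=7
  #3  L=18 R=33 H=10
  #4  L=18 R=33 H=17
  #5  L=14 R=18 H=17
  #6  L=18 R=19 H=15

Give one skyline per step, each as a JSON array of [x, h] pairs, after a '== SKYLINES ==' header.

== SKYLINES ==
[[5,16],[14,0]]
[[5,16],[14,7],[18,0]]
[[5,16],[14,7],[18,10],[33,0]]
[[5,16],[14,7],[18,17],[33,0]]
[[5,16],[14,17],[33,0]]
[[5,16],[14,17],[33,0]]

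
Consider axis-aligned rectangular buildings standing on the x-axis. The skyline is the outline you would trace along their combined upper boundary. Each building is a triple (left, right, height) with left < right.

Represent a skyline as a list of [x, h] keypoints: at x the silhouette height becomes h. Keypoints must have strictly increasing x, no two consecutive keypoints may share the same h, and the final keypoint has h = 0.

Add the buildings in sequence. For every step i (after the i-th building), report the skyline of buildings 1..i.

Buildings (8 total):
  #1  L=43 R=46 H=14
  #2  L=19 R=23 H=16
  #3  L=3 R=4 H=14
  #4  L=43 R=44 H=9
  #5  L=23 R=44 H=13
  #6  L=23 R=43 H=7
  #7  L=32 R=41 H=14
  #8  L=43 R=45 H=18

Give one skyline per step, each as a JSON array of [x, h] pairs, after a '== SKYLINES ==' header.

== SKYLINES ==
[[43,14],[46,0]]
[[19,16],[23,0],[43,14],[46,0]]
[[3,14],[4,0],[19,16],[23,0],[43,14],[46,0]]
[[3,14],[4,0],[19,16],[23,0],[43,14],[46,0]]
[[3,14],[4,0],[19,16],[23,13],[43,14],[46,0]]
[[3,14],[4,0],[19,16],[23,13],[43,14],[46,0]]
[[3,14],[4,0],[19,16],[23,13],[32,14],[41,13],[43,14],[46,0]]
[[3,14],[4,0],[19,16],[23,13],[32,14],[41,13],[43,18],[45,14],[46,0]]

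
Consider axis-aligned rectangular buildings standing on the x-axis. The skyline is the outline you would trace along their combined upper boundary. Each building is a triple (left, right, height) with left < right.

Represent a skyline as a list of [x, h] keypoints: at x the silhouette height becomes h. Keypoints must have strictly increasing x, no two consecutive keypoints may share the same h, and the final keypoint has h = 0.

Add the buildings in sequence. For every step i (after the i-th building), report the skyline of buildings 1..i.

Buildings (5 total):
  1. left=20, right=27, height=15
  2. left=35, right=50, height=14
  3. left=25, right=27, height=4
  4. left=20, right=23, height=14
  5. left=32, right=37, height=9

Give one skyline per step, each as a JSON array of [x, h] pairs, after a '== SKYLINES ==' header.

== SKYLINES ==
[[20,15],[27,0]]
[[20,15],[27,0],[35,14],[50,0]]
[[20,15],[27,0],[35,14],[50,0]]
[[20,15],[27,0],[35,14],[50,0]]
[[20,15],[27,0],[32,9],[35,14],[50,0]]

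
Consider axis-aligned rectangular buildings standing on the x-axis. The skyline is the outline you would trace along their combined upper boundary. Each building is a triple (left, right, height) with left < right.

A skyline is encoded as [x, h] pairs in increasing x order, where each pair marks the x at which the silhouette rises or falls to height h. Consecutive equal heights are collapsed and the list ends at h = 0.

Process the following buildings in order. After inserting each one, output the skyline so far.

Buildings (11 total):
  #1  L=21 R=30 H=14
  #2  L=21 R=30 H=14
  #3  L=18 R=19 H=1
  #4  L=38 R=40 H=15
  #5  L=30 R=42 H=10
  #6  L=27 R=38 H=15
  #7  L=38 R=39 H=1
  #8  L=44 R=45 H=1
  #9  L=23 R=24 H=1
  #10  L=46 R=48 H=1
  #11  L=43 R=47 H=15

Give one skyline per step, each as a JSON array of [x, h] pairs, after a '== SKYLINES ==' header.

== SKYLINES ==
[[21,14],[30,0]]
[[21,14],[30,0]]
[[18,1],[19,0],[21,14],[30,0]]
[[18,1],[19,0],[21,14],[30,0],[38,15],[40,0]]
[[18,1],[19,0],[21,14],[30,10],[38,15],[40,10],[42,0]]
[[18,1],[19,0],[21,14],[27,15],[40,10],[42,0]]
[[18,1],[19,0],[21,14],[27,15],[40,10],[42,0]]
[[18,1],[19,0],[21,14],[27,15],[40,10],[42,0],[44,1],[45,0]]
[[18,1],[19,0],[21,14],[27,15],[40,10],[42,0],[44,1],[45,0]]
[[18,1],[19,0],[21,14],[27,15],[40,10],[42,0],[44,1],[45,0],[46,1],[48,0]]
[[18,1],[19,0],[21,14],[27,15],[40,10],[42,0],[43,15],[47,1],[48,0]]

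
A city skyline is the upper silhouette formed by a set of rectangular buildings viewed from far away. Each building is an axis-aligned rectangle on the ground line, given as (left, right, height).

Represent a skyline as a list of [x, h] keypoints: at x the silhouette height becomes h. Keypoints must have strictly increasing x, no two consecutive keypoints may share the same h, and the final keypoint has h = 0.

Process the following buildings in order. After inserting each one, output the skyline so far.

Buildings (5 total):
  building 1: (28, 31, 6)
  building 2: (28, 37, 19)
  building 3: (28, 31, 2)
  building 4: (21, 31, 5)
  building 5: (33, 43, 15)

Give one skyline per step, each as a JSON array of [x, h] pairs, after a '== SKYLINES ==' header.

== SKYLINES ==
[[28,6],[31,0]]
[[28,19],[37,0]]
[[28,19],[37,0]]
[[21,5],[28,19],[37,0]]
[[21,5],[28,19],[37,15],[43,0]]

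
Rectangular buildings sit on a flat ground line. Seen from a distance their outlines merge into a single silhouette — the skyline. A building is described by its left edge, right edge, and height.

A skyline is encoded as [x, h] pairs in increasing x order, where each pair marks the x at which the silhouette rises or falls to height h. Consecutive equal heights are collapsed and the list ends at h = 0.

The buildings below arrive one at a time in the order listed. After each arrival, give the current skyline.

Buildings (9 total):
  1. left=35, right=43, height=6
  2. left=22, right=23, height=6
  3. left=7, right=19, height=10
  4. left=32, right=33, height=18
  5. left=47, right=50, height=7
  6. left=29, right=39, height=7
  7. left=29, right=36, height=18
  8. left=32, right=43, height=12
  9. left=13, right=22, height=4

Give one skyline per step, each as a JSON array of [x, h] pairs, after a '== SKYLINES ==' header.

== SKYLINES ==
[[35,6],[43,0]]
[[22,6],[23,0],[35,6],[43,0]]
[[7,10],[19,0],[22,6],[23,0],[35,6],[43,0]]
[[7,10],[19,0],[22,6],[23,0],[32,18],[33,0],[35,6],[43,0]]
[[7,10],[19,0],[22,6],[23,0],[32,18],[33,0],[35,6],[43,0],[47,7],[50,0]]
[[7,10],[19,0],[22,6],[23,0],[29,7],[32,18],[33,7],[39,6],[43,0],[47,7],[50,0]]
[[7,10],[19,0],[22,6],[23,0],[29,18],[36,7],[39,6],[43,0],[47,7],[50,0]]
[[7,10],[19,0],[22,6],[23,0],[29,18],[36,12],[43,0],[47,7],[50,0]]
[[7,10],[19,4],[22,6],[23,0],[29,18],[36,12],[43,0],[47,7],[50,0]]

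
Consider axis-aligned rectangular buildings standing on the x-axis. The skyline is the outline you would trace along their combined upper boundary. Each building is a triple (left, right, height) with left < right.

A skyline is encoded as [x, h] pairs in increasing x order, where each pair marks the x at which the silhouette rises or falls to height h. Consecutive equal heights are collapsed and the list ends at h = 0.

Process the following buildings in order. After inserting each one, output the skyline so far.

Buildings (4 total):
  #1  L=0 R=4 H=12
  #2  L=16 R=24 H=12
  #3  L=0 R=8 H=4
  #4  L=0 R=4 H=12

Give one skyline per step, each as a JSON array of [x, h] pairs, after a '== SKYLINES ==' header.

== SKYLINES ==
[[0,12],[4,0]]
[[0,12],[4,0],[16,12],[24,0]]
[[0,12],[4,4],[8,0],[16,12],[24,0]]
[[0,12],[4,4],[8,0],[16,12],[24,0]]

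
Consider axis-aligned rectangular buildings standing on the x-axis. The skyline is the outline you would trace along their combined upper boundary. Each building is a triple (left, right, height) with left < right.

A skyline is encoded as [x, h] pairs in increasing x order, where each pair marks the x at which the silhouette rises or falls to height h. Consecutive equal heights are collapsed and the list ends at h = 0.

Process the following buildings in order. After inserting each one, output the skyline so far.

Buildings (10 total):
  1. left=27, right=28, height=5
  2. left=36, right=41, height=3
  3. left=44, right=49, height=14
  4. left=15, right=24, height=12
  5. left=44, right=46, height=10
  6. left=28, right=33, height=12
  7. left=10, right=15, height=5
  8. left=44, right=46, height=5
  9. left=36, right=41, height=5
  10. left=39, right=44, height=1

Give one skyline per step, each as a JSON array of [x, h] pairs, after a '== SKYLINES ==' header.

== SKYLINES ==
[[27,5],[28,0]]
[[27,5],[28,0],[36,3],[41,0]]
[[27,5],[28,0],[36,3],[41,0],[44,14],[49,0]]
[[15,12],[24,0],[27,5],[28,0],[36,3],[41,0],[44,14],[49,0]]
[[15,12],[24,0],[27,5],[28,0],[36,3],[41,0],[44,14],[49,0]]
[[15,12],[24,0],[27,5],[28,12],[33,0],[36,3],[41,0],[44,14],[49,0]]
[[10,5],[15,12],[24,0],[27,5],[28,12],[33,0],[36,3],[41,0],[44,14],[49,0]]
[[10,5],[15,12],[24,0],[27,5],[28,12],[33,0],[36,3],[41,0],[44,14],[49,0]]
[[10,5],[15,12],[24,0],[27,5],[28,12],[33,0],[36,5],[41,0],[44,14],[49,0]]
[[10,5],[15,12],[24,0],[27,5],[28,12],[33,0],[36,5],[41,1],[44,14],[49,0]]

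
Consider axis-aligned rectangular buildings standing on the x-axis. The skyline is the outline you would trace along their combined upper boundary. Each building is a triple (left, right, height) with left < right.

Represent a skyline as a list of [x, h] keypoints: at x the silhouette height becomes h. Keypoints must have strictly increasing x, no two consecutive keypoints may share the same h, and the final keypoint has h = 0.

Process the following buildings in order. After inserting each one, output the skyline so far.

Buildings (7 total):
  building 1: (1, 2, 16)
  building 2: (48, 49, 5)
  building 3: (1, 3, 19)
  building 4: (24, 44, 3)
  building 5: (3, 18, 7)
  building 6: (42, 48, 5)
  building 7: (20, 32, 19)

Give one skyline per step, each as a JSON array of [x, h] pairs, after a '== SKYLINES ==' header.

== SKYLINES ==
[[1,16],[2,0]]
[[1,16],[2,0],[48,5],[49,0]]
[[1,19],[3,0],[48,5],[49,0]]
[[1,19],[3,0],[24,3],[44,0],[48,5],[49,0]]
[[1,19],[3,7],[18,0],[24,3],[44,0],[48,5],[49,0]]
[[1,19],[3,7],[18,0],[24,3],[42,5],[49,0]]
[[1,19],[3,7],[18,0],[20,19],[32,3],[42,5],[49,0]]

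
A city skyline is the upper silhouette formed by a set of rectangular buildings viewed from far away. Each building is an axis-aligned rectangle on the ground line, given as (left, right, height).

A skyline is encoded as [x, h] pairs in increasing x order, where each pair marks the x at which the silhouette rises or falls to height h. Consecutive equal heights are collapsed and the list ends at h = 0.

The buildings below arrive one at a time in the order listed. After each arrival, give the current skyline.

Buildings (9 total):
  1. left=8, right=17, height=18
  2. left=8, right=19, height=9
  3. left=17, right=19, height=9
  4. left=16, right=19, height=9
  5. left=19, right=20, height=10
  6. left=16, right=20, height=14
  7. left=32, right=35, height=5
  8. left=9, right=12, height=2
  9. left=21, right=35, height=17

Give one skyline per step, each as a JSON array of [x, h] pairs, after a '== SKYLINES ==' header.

== SKYLINES ==
[[8,18],[17,0]]
[[8,18],[17,9],[19,0]]
[[8,18],[17,9],[19,0]]
[[8,18],[17,9],[19,0]]
[[8,18],[17,9],[19,10],[20,0]]
[[8,18],[17,14],[20,0]]
[[8,18],[17,14],[20,0],[32,5],[35,0]]
[[8,18],[17,14],[20,0],[32,5],[35,0]]
[[8,18],[17,14],[20,0],[21,17],[35,0]]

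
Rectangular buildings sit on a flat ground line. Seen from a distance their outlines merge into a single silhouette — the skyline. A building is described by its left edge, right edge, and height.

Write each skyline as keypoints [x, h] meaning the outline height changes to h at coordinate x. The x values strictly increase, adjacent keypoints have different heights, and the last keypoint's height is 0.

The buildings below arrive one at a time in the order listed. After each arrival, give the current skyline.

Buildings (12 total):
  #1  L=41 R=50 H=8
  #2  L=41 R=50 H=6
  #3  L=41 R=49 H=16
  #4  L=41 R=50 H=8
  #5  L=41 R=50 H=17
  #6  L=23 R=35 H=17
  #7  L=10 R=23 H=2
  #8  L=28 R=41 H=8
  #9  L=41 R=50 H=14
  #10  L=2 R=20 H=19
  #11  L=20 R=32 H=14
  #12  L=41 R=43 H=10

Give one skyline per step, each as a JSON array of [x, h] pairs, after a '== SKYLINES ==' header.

== SKYLINES ==
[[41,8],[50,0]]
[[41,8],[50,0]]
[[41,16],[49,8],[50,0]]
[[41,16],[49,8],[50,0]]
[[41,17],[50,0]]
[[23,17],[35,0],[41,17],[50,0]]
[[10,2],[23,17],[35,0],[41,17],[50,0]]
[[10,2],[23,17],[35,8],[41,17],[50,0]]
[[10,2],[23,17],[35,8],[41,17],[50,0]]
[[2,19],[20,2],[23,17],[35,8],[41,17],[50,0]]
[[2,19],[20,14],[23,17],[35,8],[41,17],[50,0]]
[[2,19],[20,14],[23,17],[35,8],[41,17],[50,0]]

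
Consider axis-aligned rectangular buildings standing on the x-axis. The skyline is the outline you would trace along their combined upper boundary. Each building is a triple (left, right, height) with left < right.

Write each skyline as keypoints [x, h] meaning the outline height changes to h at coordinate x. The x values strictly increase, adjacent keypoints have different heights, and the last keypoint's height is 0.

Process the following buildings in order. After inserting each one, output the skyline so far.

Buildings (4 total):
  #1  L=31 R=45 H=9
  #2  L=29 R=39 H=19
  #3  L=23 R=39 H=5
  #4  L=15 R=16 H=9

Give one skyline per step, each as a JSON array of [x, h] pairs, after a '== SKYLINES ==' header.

== SKYLINES ==
[[31,9],[45,0]]
[[29,19],[39,9],[45,0]]
[[23,5],[29,19],[39,9],[45,0]]
[[15,9],[16,0],[23,5],[29,19],[39,9],[45,0]]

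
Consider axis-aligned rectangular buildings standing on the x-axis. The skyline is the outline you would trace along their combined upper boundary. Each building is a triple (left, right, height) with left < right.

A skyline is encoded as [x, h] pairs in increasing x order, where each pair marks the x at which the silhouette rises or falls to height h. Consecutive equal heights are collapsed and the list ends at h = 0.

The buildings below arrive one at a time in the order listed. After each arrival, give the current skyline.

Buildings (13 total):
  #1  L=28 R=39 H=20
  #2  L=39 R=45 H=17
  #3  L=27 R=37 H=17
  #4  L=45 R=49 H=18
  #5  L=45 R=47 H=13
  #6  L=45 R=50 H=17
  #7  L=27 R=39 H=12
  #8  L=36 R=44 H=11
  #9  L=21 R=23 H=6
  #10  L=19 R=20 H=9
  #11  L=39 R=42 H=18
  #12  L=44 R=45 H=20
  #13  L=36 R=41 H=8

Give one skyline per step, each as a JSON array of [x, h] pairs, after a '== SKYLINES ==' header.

== SKYLINES ==
[[28,20],[39,0]]
[[28,20],[39,17],[45,0]]
[[27,17],[28,20],[39,17],[45,0]]
[[27,17],[28,20],[39,17],[45,18],[49,0]]
[[27,17],[28,20],[39,17],[45,18],[49,0]]
[[27,17],[28,20],[39,17],[45,18],[49,17],[50,0]]
[[27,17],[28,20],[39,17],[45,18],[49,17],[50,0]]
[[27,17],[28,20],[39,17],[45,18],[49,17],[50,0]]
[[21,6],[23,0],[27,17],[28,20],[39,17],[45,18],[49,17],[50,0]]
[[19,9],[20,0],[21,6],[23,0],[27,17],[28,20],[39,17],[45,18],[49,17],[50,0]]
[[19,9],[20,0],[21,6],[23,0],[27,17],[28,20],[39,18],[42,17],[45,18],[49,17],[50,0]]
[[19,9],[20,0],[21,6],[23,0],[27,17],[28,20],[39,18],[42,17],[44,20],[45,18],[49,17],[50,0]]
[[19,9],[20,0],[21,6],[23,0],[27,17],[28,20],[39,18],[42,17],[44,20],[45,18],[49,17],[50,0]]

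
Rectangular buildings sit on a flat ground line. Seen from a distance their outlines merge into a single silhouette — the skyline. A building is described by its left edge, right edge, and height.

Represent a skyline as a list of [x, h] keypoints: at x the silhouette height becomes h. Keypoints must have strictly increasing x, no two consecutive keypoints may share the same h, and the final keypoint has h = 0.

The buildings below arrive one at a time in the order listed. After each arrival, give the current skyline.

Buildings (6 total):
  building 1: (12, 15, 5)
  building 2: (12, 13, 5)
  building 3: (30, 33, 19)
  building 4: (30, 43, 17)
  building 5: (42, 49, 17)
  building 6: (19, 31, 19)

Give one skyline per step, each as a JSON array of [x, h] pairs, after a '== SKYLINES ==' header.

== SKYLINES ==
[[12,5],[15,0]]
[[12,5],[15,0]]
[[12,5],[15,0],[30,19],[33,0]]
[[12,5],[15,0],[30,19],[33,17],[43,0]]
[[12,5],[15,0],[30,19],[33,17],[49,0]]
[[12,5],[15,0],[19,19],[33,17],[49,0]]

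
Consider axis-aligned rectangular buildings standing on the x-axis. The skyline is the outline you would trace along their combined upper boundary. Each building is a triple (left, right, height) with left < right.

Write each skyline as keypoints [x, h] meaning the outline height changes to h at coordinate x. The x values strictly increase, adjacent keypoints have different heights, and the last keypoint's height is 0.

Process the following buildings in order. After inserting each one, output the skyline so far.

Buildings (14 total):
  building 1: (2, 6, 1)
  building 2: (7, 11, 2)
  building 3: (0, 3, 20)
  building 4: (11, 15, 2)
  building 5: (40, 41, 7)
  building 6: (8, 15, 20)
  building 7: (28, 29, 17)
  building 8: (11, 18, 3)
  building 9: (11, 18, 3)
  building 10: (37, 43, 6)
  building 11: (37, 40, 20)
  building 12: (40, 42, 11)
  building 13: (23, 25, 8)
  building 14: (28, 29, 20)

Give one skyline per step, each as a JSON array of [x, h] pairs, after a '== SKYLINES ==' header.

== SKYLINES ==
[[2,1],[6,0]]
[[2,1],[6,0],[7,2],[11,0]]
[[0,20],[3,1],[6,0],[7,2],[11,0]]
[[0,20],[3,1],[6,0],[7,2],[15,0]]
[[0,20],[3,1],[6,0],[7,2],[15,0],[40,7],[41,0]]
[[0,20],[3,1],[6,0],[7,2],[8,20],[15,0],[40,7],[41,0]]
[[0,20],[3,1],[6,0],[7,2],[8,20],[15,0],[28,17],[29,0],[40,7],[41,0]]
[[0,20],[3,1],[6,0],[7,2],[8,20],[15,3],[18,0],[28,17],[29,0],[40,7],[41,0]]
[[0,20],[3,1],[6,0],[7,2],[8,20],[15,3],[18,0],[28,17],[29,0],[40,7],[41,0]]
[[0,20],[3,1],[6,0],[7,2],[8,20],[15,3],[18,0],[28,17],[29,0],[37,6],[40,7],[41,6],[43,0]]
[[0,20],[3,1],[6,0],[7,2],[8,20],[15,3],[18,0],[28,17],[29,0],[37,20],[40,7],[41,6],[43,0]]
[[0,20],[3,1],[6,0],[7,2],[8,20],[15,3],[18,0],[28,17],[29,0],[37,20],[40,11],[42,6],[43,0]]
[[0,20],[3,1],[6,0],[7,2],[8,20],[15,3],[18,0],[23,8],[25,0],[28,17],[29,0],[37,20],[40,11],[42,6],[43,0]]
[[0,20],[3,1],[6,0],[7,2],[8,20],[15,3],[18,0],[23,8],[25,0],[28,20],[29,0],[37,20],[40,11],[42,6],[43,0]]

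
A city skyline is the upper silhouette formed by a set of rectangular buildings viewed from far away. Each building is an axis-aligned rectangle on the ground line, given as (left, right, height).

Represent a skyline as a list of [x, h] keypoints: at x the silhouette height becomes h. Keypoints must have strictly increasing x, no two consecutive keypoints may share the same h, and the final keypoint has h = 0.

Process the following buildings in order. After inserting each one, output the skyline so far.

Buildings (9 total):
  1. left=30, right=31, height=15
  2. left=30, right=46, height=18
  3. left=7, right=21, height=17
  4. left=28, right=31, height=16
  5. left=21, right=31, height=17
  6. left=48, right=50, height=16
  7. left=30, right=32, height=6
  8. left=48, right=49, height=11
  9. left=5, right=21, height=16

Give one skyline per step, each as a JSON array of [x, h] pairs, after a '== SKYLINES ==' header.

== SKYLINES ==
[[30,15],[31,0]]
[[30,18],[46,0]]
[[7,17],[21,0],[30,18],[46,0]]
[[7,17],[21,0],[28,16],[30,18],[46,0]]
[[7,17],[30,18],[46,0]]
[[7,17],[30,18],[46,0],[48,16],[50,0]]
[[7,17],[30,18],[46,0],[48,16],[50,0]]
[[7,17],[30,18],[46,0],[48,16],[50,0]]
[[5,16],[7,17],[30,18],[46,0],[48,16],[50,0]]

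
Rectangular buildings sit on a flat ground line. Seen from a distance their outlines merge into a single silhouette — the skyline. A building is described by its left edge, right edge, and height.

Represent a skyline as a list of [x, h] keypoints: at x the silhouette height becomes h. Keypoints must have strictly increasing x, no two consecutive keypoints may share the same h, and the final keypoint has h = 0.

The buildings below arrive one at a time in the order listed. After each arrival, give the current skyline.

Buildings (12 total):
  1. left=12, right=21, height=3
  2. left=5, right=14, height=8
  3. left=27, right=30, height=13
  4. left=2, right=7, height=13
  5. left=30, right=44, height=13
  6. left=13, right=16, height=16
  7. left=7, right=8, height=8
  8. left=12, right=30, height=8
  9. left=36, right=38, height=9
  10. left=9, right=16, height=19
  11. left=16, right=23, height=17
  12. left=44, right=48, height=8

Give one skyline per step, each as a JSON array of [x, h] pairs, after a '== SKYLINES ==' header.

== SKYLINES ==
[[12,3],[21,0]]
[[5,8],[14,3],[21,0]]
[[5,8],[14,3],[21,0],[27,13],[30,0]]
[[2,13],[7,8],[14,3],[21,0],[27,13],[30,0]]
[[2,13],[7,8],[14,3],[21,0],[27,13],[44,0]]
[[2,13],[7,8],[13,16],[16,3],[21,0],[27,13],[44,0]]
[[2,13],[7,8],[13,16],[16,3],[21,0],[27,13],[44,0]]
[[2,13],[7,8],[13,16],[16,8],[27,13],[44,0]]
[[2,13],[7,8],[13,16],[16,8],[27,13],[44,0]]
[[2,13],[7,8],[9,19],[16,8],[27,13],[44,0]]
[[2,13],[7,8],[9,19],[16,17],[23,8],[27,13],[44,0]]
[[2,13],[7,8],[9,19],[16,17],[23,8],[27,13],[44,8],[48,0]]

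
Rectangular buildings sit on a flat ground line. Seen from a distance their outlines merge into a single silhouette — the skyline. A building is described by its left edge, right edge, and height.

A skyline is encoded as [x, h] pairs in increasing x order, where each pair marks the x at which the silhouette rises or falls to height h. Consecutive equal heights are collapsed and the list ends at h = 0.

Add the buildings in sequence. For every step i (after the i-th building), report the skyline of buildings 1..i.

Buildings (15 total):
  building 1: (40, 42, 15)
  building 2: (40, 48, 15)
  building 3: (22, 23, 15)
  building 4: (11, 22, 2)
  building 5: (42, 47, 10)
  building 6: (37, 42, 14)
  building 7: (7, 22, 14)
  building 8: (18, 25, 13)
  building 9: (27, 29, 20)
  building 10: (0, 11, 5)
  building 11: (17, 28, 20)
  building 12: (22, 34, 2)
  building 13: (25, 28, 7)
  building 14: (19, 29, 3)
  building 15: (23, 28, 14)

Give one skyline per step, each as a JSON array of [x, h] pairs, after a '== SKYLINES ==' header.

== SKYLINES ==
[[40,15],[42,0]]
[[40,15],[48,0]]
[[22,15],[23,0],[40,15],[48,0]]
[[11,2],[22,15],[23,0],[40,15],[48,0]]
[[11,2],[22,15],[23,0],[40,15],[48,0]]
[[11,2],[22,15],[23,0],[37,14],[40,15],[48,0]]
[[7,14],[22,15],[23,0],[37,14],[40,15],[48,0]]
[[7,14],[22,15],[23,13],[25,0],[37,14],[40,15],[48,0]]
[[7,14],[22,15],[23,13],[25,0],[27,20],[29,0],[37,14],[40,15],[48,0]]
[[0,5],[7,14],[22,15],[23,13],[25,0],[27,20],[29,0],[37,14],[40,15],[48,0]]
[[0,5],[7,14],[17,20],[29,0],[37,14],[40,15],[48,0]]
[[0,5],[7,14],[17,20],[29,2],[34,0],[37,14],[40,15],[48,0]]
[[0,5],[7,14],[17,20],[29,2],[34,0],[37,14],[40,15],[48,0]]
[[0,5],[7,14],[17,20],[29,2],[34,0],[37,14],[40,15],[48,0]]
[[0,5],[7,14],[17,20],[29,2],[34,0],[37,14],[40,15],[48,0]]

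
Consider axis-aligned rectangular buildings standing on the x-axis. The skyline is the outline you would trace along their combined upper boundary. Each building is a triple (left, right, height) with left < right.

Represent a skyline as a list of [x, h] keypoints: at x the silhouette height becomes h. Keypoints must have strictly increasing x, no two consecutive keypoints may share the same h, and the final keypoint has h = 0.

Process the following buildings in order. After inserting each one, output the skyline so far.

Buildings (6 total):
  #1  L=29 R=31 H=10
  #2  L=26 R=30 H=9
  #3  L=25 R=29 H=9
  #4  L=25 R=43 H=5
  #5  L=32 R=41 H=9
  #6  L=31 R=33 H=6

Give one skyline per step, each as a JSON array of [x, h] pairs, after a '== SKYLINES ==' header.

== SKYLINES ==
[[29,10],[31,0]]
[[26,9],[29,10],[31,0]]
[[25,9],[29,10],[31,0]]
[[25,9],[29,10],[31,5],[43,0]]
[[25,9],[29,10],[31,5],[32,9],[41,5],[43,0]]
[[25,9],[29,10],[31,6],[32,9],[41,5],[43,0]]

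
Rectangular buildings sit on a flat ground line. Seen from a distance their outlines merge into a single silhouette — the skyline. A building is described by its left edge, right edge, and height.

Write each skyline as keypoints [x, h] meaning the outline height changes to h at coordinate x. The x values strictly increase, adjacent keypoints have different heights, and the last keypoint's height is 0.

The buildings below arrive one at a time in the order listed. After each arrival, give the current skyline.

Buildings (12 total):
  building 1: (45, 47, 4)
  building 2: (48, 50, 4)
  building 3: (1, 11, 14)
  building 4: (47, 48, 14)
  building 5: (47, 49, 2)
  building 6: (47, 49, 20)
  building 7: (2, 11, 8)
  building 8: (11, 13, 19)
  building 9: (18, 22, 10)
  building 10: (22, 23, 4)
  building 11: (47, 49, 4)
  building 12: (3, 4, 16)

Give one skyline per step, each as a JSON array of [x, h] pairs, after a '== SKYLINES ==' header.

== SKYLINES ==
[[45,4],[47,0]]
[[45,4],[47,0],[48,4],[50,0]]
[[1,14],[11,0],[45,4],[47,0],[48,4],[50,0]]
[[1,14],[11,0],[45,4],[47,14],[48,4],[50,0]]
[[1,14],[11,0],[45,4],[47,14],[48,4],[50,0]]
[[1,14],[11,0],[45,4],[47,20],[49,4],[50,0]]
[[1,14],[11,0],[45,4],[47,20],[49,4],[50,0]]
[[1,14],[11,19],[13,0],[45,4],[47,20],[49,4],[50,0]]
[[1,14],[11,19],[13,0],[18,10],[22,0],[45,4],[47,20],[49,4],[50,0]]
[[1,14],[11,19],[13,0],[18,10],[22,4],[23,0],[45,4],[47,20],[49,4],[50,0]]
[[1,14],[11,19],[13,0],[18,10],[22,4],[23,0],[45,4],[47,20],[49,4],[50,0]]
[[1,14],[3,16],[4,14],[11,19],[13,0],[18,10],[22,4],[23,0],[45,4],[47,20],[49,4],[50,0]]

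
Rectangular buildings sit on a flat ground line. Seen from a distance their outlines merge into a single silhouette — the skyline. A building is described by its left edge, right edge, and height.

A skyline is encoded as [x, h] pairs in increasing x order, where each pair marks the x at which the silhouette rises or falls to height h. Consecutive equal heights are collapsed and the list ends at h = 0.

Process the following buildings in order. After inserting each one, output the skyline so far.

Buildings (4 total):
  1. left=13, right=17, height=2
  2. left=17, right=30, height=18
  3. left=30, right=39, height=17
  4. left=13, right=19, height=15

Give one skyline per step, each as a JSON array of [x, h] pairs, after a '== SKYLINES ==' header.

== SKYLINES ==
[[13,2],[17,0]]
[[13,2],[17,18],[30,0]]
[[13,2],[17,18],[30,17],[39,0]]
[[13,15],[17,18],[30,17],[39,0]]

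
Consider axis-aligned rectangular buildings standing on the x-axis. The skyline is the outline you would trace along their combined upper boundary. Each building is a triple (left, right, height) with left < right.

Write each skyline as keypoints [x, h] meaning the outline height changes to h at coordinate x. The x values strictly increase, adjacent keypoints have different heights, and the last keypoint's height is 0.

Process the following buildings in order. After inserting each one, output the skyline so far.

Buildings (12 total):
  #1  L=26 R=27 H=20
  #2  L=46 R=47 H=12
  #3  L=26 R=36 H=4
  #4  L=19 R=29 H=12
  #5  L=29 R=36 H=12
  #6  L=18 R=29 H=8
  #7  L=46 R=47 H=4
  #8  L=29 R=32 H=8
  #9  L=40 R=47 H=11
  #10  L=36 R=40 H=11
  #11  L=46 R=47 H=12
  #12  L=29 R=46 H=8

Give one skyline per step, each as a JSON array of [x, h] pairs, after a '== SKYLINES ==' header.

== SKYLINES ==
[[26,20],[27,0]]
[[26,20],[27,0],[46,12],[47,0]]
[[26,20],[27,4],[36,0],[46,12],[47,0]]
[[19,12],[26,20],[27,12],[29,4],[36,0],[46,12],[47,0]]
[[19,12],[26,20],[27,12],[36,0],[46,12],[47,0]]
[[18,8],[19,12],[26,20],[27,12],[36,0],[46,12],[47,0]]
[[18,8],[19,12],[26,20],[27,12],[36,0],[46,12],[47,0]]
[[18,8],[19,12],[26,20],[27,12],[36,0],[46,12],[47,0]]
[[18,8],[19,12],[26,20],[27,12],[36,0],[40,11],[46,12],[47,0]]
[[18,8],[19,12],[26,20],[27,12],[36,11],[46,12],[47,0]]
[[18,8],[19,12],[26,20],[27,12],[36,11],[46,12],[47,0]]
[[18,8],[19,12],[26,20],[27,12],[36,11],[46,12],[47,0]]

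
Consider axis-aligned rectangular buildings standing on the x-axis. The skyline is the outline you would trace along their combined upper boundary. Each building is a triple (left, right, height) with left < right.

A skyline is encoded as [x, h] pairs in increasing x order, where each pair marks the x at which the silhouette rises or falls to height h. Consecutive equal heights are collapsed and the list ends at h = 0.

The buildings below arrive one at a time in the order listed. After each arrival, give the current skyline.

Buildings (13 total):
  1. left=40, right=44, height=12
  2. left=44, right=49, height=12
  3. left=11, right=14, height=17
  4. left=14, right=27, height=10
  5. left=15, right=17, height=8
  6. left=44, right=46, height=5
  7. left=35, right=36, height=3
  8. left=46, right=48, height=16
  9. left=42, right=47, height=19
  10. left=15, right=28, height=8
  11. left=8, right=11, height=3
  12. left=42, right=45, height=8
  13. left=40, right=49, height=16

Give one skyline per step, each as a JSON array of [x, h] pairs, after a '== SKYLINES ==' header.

== SKYLINES ==
[[40,12],[44,0]]
[[40,12],[49,0]]
[[11,17],[14,0],[40,12],[49,0]]
[[11,17],[14,10],[27,0],[40,12],[49,0]]
[[11,17],[14,10],[27,0],[40,12],[49,0]]
[[11,17],[14,10],[27,0],[40,12],[49,0]]
[[11,17],[14,10],[27,0],[35,3],[36,0],[40,12],[49,0]]
[[11,17],[14,10],[27,0],[35,3],[36,0],[40,12],[46,16],[48,12],[49,0]]
[[11,17],[14,10],[27,0],[35,3],[36,0],[40,12],[42,19],[47,16],[48,12],[49,0]]
[[11,17],[14,10],[27,8],[28,0],[35,3],[36,0],[40,12],[42,19],[47,16],[48,12],[49,0]]
[[8,3],[11,17],[14,10],[27,8],[28,0],[35,3],[36,0],[40,12],[42,19],[47,16],[48,12],[49,0]]
[[8,3],[11,17],[14,10],[27,8],[28,0],[35,3],[36,0],[40,12],[42,19],[47,16],[48,12],[49,0]]
[[8,3],[11,17],[14,10],[27,8],[28,0],[35,3],[36,0],[40,16],[42,19],[47,16],[49,0]]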